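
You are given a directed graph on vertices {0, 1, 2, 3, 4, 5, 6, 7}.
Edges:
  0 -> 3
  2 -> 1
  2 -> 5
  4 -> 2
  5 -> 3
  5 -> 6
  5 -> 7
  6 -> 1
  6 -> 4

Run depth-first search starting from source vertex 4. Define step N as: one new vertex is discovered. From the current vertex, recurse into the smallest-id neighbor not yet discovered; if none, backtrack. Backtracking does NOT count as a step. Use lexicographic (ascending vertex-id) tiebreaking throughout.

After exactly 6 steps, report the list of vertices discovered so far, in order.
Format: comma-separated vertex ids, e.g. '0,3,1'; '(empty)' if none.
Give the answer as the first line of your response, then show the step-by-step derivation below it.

4,2,1,5,3,6

step 1: discover 4; path=4; order=4
step 2: discover 2; path=4>2; order=4,2
step 3: discover 1; path=4>2>1; order=4,2,1
step 4: discover 5; path=4>2>5; order=4,2,1,5
step 5: discover 3; path=4>2>5>3; order=4,2,1,5,3
step 6: discover 6; path=4>2>5>6; order=4,2,1,5,3,6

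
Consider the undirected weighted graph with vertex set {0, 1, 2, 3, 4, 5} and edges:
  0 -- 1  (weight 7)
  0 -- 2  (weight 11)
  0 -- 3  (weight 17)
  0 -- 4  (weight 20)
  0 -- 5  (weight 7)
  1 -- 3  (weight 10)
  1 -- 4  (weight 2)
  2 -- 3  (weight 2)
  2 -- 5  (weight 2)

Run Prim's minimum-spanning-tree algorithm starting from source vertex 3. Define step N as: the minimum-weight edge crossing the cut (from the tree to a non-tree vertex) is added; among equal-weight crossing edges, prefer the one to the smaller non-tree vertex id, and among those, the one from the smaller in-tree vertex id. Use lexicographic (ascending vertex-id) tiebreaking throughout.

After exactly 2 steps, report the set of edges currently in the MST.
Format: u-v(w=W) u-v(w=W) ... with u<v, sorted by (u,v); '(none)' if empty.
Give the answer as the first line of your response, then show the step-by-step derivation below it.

2-3(w=2) 2-5(w=2)

step 1: add edge 2-3 (w=2); MST = {2-3(w=2)}
step 2: add edge 2-5 (w=2); MST = {2-3(w=2) 2-5(w=2)}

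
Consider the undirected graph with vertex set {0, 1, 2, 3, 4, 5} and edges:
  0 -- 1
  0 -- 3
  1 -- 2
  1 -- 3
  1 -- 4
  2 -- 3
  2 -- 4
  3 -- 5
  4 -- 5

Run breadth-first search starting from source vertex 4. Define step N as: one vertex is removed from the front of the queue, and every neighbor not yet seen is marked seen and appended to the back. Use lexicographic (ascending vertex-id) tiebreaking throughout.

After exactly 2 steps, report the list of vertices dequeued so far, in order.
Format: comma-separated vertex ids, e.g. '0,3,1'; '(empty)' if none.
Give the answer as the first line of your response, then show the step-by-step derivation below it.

4,1

step 1: dequeue 4; queue=[1,2,5]; order=4
step 2: dequeue 1; queue=[2,5,0,3]; order=4,1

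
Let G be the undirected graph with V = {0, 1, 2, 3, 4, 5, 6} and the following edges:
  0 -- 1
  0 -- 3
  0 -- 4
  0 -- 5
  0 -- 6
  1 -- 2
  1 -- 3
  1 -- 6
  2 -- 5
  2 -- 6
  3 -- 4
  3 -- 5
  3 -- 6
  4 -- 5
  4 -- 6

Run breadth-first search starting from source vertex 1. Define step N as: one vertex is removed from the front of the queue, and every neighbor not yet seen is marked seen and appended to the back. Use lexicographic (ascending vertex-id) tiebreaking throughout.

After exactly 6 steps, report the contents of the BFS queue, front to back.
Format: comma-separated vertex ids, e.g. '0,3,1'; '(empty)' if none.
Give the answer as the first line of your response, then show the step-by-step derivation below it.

5

step 1: dequeue 1; queue=[0,2,3,6]; order=1
step 2: dequeue 0; queue=[2,3,6,4,5]; order=1,0
step 3: dequeue 2; queue=[3,6,4,5]; order=1,0,2
step 4: dequeue 3; queue=[6,4,5]; order=1,0,2,3
step 5: dequeue 6; queue=[4,5]; order=1,0,2,3,6
step 6: dequeue 4; queue=[5]; order=1,0,2,3,6,4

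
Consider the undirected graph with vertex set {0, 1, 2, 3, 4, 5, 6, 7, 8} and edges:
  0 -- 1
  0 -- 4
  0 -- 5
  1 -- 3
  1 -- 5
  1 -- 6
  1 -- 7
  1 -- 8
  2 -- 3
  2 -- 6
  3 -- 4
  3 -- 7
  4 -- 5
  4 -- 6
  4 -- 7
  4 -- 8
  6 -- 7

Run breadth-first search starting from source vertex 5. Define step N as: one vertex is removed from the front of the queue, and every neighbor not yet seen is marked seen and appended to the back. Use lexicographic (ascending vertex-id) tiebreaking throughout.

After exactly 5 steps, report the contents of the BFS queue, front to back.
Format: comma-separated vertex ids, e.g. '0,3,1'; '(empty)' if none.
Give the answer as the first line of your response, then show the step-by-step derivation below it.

6,7,8,2

step 1: dequeue 5; queue=[0,1,4]; order=5
step 2: dequeue 0; queue=[1,4]; order=5,0
step 3: dequeue 1; queue=[4,3,6,7,8]; order=5,0,1
step 4: dequeue 4; queue=[3,6,7,8]; order=5,0,1,4
step 5: dequeue 3; queue=[6,7,8,2]; order=5,0,1,4,3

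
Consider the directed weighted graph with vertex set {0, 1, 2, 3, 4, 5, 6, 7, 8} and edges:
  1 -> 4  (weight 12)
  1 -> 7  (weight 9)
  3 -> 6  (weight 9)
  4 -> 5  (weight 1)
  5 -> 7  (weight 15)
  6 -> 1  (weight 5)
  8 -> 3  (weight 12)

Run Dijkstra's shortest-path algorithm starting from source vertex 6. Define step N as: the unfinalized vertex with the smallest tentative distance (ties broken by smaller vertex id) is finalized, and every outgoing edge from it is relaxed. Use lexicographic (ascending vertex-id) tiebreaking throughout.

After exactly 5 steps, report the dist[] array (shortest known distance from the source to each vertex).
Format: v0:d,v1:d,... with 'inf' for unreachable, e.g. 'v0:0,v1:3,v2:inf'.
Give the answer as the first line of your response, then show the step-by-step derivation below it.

v0:inf,v1:5,v2:inf,v3:inf,v4:17,v5:18,v6:0,v7:14,v8:inf

step 1: dist = v0:inf,v1:5,v2:inf,v3:inf,v4:inf,v5:inf,v6:0,v7:inf,v8:inf
step 2: dist = v0:inf,v1:5,v2:inf,v3:inf,v4:17,v5:inf,v6:0,v7:14,v8:inf
step 3: dist = v0:inf,v1:5,v2:inf,v3:inf,v4:17,v5:inf,v6:0,v7:14,v8:inf
step 4: dist = v0:inf,v1:5,v2:inf,v3:inf,v4:17,v5:18,v6:0,v7:14,v8:inf
step 5: dist = v0:inf,v1:5,v2:inf,v3:inf,v4:17,v5:18,v6:0,v7:14,v8:inf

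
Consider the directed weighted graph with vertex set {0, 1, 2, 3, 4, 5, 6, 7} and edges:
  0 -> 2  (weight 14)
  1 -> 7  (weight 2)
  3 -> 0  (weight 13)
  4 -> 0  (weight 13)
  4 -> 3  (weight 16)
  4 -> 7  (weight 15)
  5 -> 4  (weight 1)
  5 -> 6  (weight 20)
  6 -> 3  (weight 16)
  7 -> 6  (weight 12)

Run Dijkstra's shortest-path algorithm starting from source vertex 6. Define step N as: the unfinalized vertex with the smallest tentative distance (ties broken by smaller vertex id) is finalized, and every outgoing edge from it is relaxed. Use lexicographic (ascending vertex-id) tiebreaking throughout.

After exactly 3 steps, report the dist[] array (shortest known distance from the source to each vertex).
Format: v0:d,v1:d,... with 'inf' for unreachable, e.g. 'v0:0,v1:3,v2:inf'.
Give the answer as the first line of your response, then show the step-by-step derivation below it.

v0:29,v1:inf,v2:43,v3:16,v4:inf,v5:inf,v6:0,v7:inf

step 1: dist = v0:inf,v1:inf,v2:inf,v3:16,v4:inf,v5:inf,v6:0,v7:inf
step 2: dist = v0:29,v1:inf,v2:inf,v3:16,v4:inf,v5:inf,v6:0,v7:inf
step 3: dist = v0:29,v1:inf,v2:43,v3:16,v4:inf,v5:inf,v6:0,v7:inf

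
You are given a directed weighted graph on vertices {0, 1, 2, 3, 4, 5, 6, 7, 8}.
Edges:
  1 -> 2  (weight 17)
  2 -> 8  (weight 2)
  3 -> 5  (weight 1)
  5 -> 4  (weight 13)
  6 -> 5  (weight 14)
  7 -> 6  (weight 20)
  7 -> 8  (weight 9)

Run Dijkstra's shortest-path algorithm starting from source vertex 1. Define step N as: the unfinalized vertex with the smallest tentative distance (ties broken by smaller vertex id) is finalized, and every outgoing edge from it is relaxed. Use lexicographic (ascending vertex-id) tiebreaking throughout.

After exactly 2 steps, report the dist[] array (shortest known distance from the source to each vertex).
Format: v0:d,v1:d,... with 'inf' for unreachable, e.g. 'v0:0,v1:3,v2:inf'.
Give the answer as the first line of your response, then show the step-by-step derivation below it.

v0:inf,v1:0,v2:17,v3:inf,v4:inf,v5:inf,v6:inf,v7:inf,v8:19

step 1: dist = v0:inf,v1:0,v2:17,v3:inf,v4:inf,v5:inf,v6:inf,v7:inf,v8:inf
step 2: dist = v0:inf,v1:0,v2:17,v3:inf,v4:inf,v5:inf,v6:inf,v7:inf,v8:19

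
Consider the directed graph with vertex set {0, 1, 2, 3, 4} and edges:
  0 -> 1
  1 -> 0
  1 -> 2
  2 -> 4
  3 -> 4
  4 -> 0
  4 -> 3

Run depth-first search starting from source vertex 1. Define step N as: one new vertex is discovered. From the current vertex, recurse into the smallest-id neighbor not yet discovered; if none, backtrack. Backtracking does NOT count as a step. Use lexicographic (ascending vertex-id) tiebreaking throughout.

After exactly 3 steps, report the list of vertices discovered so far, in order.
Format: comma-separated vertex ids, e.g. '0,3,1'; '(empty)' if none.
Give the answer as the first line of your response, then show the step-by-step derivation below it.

1,0,2

step 1: discover 1; path=1; order=1
step 2: discover 0; path=1>0; order=1,0
step 3: discover 2; path=1>2; order=1,0,2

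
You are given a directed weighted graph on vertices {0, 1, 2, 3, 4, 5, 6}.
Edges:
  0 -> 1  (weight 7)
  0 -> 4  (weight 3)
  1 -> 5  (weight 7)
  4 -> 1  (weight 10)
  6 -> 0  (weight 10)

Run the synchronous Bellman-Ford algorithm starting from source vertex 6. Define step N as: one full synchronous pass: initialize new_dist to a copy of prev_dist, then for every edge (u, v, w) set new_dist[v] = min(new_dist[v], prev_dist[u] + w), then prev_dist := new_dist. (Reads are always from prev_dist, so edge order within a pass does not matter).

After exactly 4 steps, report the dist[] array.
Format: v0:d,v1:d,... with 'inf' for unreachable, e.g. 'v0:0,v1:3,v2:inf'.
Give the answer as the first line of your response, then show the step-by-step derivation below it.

v0:10,v1:17,v2:inf,v3:inf,v4:13,v5:24,v6:0

step 1: dist = v0:10,v1:inf,v2:inf,v3:inf,v4:inf,v5:inf,v6:0
step 2: dist = v0:10,v1:17,v2:inf,v3:inf,v4:13,v5:inf,v6:0
step 3: dist = v0:10,v1:17,v2:inf,v3:inf,v4:13,v5:24,v6:0
step 4: dist = v0:10,v1:17,v2:inf,v3:inf,v4:13,v5:24,v6:0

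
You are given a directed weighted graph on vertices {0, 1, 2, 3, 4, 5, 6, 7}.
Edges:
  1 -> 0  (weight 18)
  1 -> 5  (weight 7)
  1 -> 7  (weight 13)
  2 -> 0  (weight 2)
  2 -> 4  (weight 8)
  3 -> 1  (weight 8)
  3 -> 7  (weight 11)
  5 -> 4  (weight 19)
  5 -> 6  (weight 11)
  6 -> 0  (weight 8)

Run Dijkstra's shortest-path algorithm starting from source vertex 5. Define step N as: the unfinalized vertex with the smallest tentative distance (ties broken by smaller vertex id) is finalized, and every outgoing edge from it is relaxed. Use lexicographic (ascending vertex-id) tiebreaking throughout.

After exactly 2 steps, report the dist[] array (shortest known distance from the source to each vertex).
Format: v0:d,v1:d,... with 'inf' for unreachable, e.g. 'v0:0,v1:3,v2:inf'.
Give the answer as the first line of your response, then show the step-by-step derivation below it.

v0:19,v1:inf,v2:inf,v3:inf,v4:19,v5:0,v6:11,v7:inf

step 1: dist = v0:inf,v1:inf,v2:inf,v3:inf,v4:19,v5:0,v6:11,v7:inf
step 2: dist = v0:19,v1:inf,v2:inf,v3:inf,v4:19,v5:0,v6:11,v7:inf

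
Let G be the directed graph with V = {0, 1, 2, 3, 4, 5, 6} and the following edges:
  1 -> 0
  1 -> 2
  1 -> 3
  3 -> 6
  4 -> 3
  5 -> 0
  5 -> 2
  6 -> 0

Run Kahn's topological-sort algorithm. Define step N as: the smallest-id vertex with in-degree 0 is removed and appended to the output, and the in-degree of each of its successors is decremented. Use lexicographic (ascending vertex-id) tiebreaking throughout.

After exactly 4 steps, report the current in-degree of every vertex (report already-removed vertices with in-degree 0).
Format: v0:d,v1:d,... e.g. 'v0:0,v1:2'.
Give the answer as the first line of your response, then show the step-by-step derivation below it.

v0:1,v1:0,v2:0,v3:0,v4:0,v5:0,v6:0

step 1: output 1; order=[1]; indeg=(2,0,1,1,0,0,1)
step 2: output 4; order=[1,4]; indeg=(2,0,1,0,0,0,1)
step 3: output 3; order=[1,4,3]; indeg=(2,0,1,0,0,0,0)
step 4: output 5; order=[1,4,3,5]; indeg=(1,0,0,0,0,0,0)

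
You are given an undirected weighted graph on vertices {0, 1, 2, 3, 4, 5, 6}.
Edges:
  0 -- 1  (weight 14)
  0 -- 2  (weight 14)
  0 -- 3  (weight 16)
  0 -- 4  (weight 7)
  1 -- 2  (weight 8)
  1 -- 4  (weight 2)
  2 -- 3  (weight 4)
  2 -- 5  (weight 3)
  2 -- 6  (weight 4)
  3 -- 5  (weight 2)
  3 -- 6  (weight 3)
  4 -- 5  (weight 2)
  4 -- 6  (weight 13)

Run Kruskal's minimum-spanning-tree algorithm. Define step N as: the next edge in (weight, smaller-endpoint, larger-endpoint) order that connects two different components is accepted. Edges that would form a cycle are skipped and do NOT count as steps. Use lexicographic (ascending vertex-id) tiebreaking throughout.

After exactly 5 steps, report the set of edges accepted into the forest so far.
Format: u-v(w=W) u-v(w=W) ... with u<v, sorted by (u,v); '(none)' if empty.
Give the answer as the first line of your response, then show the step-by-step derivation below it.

1-4(w=2) 2-5(w=3) 3-5(w=2) 3-6(w=3) 4-5(w=2)

step 1: add edge 1-4 (w=2); MST = {1-4(w=2)}
step 2: add edge 3-5 (w=2); MST = {1-4(w=2) 3-5(w=2)}
step 3: add edge 4-5 (w=2); MST = {1-4(w=2) 3-5(w=2) 4-5(w=2)}
step 4: add edge 2-5 (w=3); MST = {1-4(w=2) 2-5(w=3) 3-5(w=2) 4-5(w=2)}
step 5: add edge 3-6 (w=3); MST = {1-4(w=2) 2-5(w=3) 3-5(w=2) 3-6(w=3) 4-5(w=2)}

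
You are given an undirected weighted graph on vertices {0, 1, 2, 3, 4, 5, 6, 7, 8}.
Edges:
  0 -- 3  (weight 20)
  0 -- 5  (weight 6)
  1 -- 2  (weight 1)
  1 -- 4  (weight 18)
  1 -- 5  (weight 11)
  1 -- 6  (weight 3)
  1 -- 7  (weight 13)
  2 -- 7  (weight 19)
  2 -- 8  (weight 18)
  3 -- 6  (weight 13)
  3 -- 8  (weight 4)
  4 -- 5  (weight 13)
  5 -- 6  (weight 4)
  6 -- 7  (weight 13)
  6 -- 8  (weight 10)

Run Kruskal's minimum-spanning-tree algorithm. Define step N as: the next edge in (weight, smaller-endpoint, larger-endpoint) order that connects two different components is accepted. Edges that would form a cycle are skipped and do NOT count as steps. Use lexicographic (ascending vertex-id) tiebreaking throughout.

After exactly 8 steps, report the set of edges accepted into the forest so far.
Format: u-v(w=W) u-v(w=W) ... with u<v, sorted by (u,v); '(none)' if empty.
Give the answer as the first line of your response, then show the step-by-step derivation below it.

0-5(w=6) 1-2(w=1) 1-6(w=3) 1-7(w=13) 3-8(w=4) 4-5(w=13) 5-6(w=4) 6-8(w=10)

step 1: add edge 1-2 (w=1); MST = {1-2(w=1)}
step 2: add edge 1-6 (w=3); MST = {1-2(w=1) 1-6(w=3)}
step 3: add edge 3-8 (w=4); MST = {1-2(w=1) 1-6(w=3) 3-8(w=4)}
step 4: add edge 5-6 (w=4); MST = {1-2(w=1) 1-6(w=3) 3-8(w=4) 5-6(w=4)}
step 5: add edge 0-5 (w=6); MST = {0-5(w=6) 1-2(w=1) 1-6(w=3) 3-8(w=4) 5-6(w=4)}
step 6: add edge 6-8 (w=10); MST = {0-5(w=6) 1-2(w=1) 1-6(w=3) 3-8(w=4) 5-6(w=4) 6-8(w=10)}
step 7: add edge 1-7 (w=13); MST = {0-5(w=6) 1-2(w=1) 1-6(w=3) 1-7(w=13) 3-8(w=4) 5-6(w=4) 6-8(w=10)}
step 8: add edge 4-5 (w=13); MST = {0-5(w=6) 1-2(w=1) 1-6(w=3) 1-7(w=13) 3-8(w=4) 4-5(w=13) 5-6(w=4) 6-8(w=10)}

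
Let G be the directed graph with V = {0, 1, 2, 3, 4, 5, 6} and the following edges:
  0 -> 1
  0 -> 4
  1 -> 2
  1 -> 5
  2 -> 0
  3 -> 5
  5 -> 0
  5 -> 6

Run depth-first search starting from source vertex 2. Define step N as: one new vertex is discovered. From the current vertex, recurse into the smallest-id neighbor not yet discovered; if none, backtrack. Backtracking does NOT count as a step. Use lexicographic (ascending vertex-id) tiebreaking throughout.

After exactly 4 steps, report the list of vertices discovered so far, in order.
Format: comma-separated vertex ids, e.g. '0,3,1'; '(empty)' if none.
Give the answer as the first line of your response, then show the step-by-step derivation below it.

2,0,1,5

step 1: discover 2; path=2; order=2
step 2: discover 0; path=2>0; order=2,0
step 3: discover 1; path=2>0>1; order=2,0,1
step 4: discover 5; path=2>0>1>5; order=2,0,1,5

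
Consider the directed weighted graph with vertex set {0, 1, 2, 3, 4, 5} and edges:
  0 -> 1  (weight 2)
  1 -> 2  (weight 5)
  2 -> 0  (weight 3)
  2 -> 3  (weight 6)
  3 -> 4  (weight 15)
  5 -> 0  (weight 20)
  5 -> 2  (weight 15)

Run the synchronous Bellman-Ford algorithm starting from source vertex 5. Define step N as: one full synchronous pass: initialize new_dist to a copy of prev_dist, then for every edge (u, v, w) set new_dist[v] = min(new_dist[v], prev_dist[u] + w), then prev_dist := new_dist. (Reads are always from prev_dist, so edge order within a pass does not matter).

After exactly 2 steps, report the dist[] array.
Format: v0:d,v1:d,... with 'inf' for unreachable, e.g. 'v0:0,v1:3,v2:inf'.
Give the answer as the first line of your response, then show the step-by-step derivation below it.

v0:18,v1:22,v2:15,v3:21,v4:inf,v5:0

step 1: dist = v0:20,v1:inf,v2:15,v3:inf,v4:inf,v5:0
step 2: dist = v0:18,v1:22,v2:15,v3:21,v4:inf,v5:0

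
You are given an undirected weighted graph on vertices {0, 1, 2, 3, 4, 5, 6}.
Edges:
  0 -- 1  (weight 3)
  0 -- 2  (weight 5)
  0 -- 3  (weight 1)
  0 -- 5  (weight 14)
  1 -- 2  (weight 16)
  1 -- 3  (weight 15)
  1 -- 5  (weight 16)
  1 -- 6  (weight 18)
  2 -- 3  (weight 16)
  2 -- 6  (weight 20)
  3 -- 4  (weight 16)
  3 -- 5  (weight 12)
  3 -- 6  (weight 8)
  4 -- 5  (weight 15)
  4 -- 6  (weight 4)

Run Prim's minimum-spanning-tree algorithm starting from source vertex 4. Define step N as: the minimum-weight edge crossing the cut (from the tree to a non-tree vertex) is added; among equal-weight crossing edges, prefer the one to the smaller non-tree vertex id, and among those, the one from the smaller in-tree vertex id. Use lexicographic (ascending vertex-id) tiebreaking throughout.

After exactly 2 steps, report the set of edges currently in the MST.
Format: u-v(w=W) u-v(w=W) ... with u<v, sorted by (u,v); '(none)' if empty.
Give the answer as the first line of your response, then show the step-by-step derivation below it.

3-6(w=8) 4-6(w=4)

step 1: add edge 4-6 (w=4); MST = {4-6(w=4)}
step 2: add edge 3-6 (w=8); MST = {3-6(w=8) 4-6(w=4)}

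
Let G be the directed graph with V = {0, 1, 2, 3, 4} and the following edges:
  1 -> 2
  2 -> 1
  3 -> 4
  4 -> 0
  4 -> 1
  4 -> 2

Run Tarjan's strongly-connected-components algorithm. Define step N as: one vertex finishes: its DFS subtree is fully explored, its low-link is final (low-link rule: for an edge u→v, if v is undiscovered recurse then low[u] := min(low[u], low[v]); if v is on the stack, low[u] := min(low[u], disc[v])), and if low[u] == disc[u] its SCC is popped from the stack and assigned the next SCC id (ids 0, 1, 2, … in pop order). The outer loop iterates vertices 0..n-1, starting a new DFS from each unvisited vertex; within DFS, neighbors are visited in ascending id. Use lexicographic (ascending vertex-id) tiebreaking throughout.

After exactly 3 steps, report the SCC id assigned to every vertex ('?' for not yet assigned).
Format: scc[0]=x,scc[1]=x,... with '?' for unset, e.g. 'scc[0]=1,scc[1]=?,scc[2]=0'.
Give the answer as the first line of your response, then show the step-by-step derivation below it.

scc[0]=0,scc[1]=1,scc[2]=1,scc[3]=?,scc[4]=?

step 1: low=(low[0]=0,low[1]=?,low[2]=?,low[3]=?,low[4]=?); scc=(scc[0]=0,scc[1]=?,scc[2]=?,scc[3]=?,scc[4]=?)
step 2: low=(low[0]=0,low[1]=1,low[2]=1,low[3]=?,low[4]=?); scc=(scc[0]=0,scc[1]=?,scc[2]=?,scc[3]=?,scc[4]=?)
step 3: low=(low[0]=0,low[1]=1,low[2]=1,low[3]=?,low[4]=?); scc=(scc[0]=0,scc[1]=1,scc[2]=1,scc[3]=?,scc[4]=?)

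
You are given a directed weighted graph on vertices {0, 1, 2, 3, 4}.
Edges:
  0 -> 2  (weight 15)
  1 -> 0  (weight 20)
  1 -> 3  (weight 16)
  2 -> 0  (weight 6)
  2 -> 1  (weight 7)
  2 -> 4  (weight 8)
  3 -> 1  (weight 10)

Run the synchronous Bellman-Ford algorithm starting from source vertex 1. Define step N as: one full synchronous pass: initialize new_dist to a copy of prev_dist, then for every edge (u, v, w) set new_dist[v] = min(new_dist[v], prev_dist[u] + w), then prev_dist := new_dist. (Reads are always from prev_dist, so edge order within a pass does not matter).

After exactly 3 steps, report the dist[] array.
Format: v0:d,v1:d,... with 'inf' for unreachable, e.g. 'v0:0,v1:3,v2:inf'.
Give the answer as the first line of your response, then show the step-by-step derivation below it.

v0:20,v1:0,v2:35,v3:16,v4:43

step 1: dist = v0:20,v1:0,v2:inf,v3:16,v4:inf
step 2: dist = v0:20,v1:0,v2:35,v3:16,v4:inf
step 3: dist = v0:20,v1:0,v2:35,v3:16,v4:43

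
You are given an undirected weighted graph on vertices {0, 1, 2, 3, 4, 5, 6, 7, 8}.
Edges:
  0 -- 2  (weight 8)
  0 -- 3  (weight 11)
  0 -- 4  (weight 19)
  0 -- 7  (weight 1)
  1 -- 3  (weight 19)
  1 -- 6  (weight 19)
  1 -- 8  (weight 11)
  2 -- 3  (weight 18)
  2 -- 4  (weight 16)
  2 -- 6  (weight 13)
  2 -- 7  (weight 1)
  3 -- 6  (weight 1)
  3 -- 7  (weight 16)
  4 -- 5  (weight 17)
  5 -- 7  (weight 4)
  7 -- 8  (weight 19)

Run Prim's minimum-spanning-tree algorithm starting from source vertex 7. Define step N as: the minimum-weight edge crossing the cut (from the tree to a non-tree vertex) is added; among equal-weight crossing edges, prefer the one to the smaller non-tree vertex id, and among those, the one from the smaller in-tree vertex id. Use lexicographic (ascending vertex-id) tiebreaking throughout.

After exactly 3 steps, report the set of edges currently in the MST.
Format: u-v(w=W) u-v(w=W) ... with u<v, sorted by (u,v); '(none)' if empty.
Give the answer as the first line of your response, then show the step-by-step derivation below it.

0-7(w=1) 2-7(w=1) 5-7(w=4)

step 1: add edge 0-7 (w=1); MST = {0-7(w=1)}
step 2: add edge 2-7 (w=1); MST = {0-7(w=1) 2-7(w=1)}
step 3: add edge 5-7 (w=4); MST = {0-7(w=1) 2-7(w=1) 5-7(w=4)}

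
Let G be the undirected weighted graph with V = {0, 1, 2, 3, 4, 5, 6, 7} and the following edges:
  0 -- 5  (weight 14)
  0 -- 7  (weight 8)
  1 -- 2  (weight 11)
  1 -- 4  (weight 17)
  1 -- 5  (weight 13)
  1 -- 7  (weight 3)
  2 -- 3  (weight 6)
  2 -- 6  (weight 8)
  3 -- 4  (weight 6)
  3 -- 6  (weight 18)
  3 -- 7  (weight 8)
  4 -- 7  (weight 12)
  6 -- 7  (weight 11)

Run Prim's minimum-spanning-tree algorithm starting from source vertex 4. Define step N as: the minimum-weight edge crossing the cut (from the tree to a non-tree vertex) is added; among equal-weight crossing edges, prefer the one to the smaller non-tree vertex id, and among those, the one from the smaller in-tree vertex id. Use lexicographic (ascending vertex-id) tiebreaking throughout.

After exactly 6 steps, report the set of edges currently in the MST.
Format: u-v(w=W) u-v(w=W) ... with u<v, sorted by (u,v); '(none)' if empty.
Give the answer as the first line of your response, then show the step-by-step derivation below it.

0-7(w=8) 1-7(w=3) 2-3(w=6) 2-6(w=8) 3-4(w=6) 3-7(w=8)

step 1: add edge 3-4 (w=6); MST = {3-4(w=6)}
step 2: add edge 2-3 (w=6); MST = {2-3(w=6) 3-4(w=6)}
step 3: add edge 2-6 (w=8); MST = {2-3(w=6) 2-6(w=8) 3-4(w=6)}
step 4: add edge 3-7 (w=8); MST = {2-3(w=6) 2-6(w=8) 3-4(w=6) 3-7(w=8)}
step 5: add edge 1-7 (w=3); MST = {1-7(w=3) 2-3(w=6) 2-6(w=8) 3-4(w=6) 3-7(w=8)}
step 6: add edge 0-7 (w=8); MST = {0-7(w=8) 1-7(w=3) 2-3(w=6) 2-6(w=8) 3-4(w=6) 3-7(w=8)}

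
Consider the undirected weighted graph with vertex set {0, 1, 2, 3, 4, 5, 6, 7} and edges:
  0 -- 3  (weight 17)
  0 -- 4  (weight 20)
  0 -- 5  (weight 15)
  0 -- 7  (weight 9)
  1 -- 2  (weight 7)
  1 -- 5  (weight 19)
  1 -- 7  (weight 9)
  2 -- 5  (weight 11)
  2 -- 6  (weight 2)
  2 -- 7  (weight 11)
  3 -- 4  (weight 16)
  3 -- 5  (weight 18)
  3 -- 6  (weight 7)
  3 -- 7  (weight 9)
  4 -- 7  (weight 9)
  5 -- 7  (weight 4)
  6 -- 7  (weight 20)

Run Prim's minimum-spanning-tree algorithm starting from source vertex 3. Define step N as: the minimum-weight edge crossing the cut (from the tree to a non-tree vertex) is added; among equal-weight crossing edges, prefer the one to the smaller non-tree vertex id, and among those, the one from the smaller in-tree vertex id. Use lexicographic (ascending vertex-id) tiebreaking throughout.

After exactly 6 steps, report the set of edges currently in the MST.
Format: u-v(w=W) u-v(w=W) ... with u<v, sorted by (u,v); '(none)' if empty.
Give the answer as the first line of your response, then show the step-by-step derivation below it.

0-7(w=9) 1-2(w=7) 1-7(w=9) 2-6(w=2) 3-6(w=7) 5-7(w=4)

step 1: add edge 3-6 (w=7); MST = {3-6(w=7)}
step 2: add edge 2-6 (w=2); MST = {2-6(w=2) 3-6(w=7)}
step 3: add edge 1-2 (w=7); MST = {1-2(w=7) 2-6(w=2) 3-6(w=7)}
step 4: add edge 1-7 (w=9); MST = {1-2(w=7) 1-7(w=9) 2-6(w=2) 3-6(w=7)}
step 5: add edge 5-7 (w=4); MST = {1-2(w=7) 1-7(w=9) 2-6(w=2) 3-6(w=7) 5-7(w=4)}
step 6: add edge 0-7 (w=9); MST = {0-7(w=9) 1-2(w=7) 1-7(w=9) 2-6(w=2) 3-6(w=7) 5-7(w=4)}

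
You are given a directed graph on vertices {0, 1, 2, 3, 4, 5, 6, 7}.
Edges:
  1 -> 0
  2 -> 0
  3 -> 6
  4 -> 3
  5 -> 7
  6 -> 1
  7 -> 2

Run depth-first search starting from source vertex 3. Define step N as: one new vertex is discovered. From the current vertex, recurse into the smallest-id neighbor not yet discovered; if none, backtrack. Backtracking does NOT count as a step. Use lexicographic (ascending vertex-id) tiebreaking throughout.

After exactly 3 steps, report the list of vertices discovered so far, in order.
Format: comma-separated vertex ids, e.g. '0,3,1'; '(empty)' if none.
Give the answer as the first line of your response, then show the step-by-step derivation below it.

3,6,1

step 1: discover 3; path=3; order=3
step 2: discover 6; path=3>6; order=3,6
step 3: discover 1; path=3>6>1; order=3,6,1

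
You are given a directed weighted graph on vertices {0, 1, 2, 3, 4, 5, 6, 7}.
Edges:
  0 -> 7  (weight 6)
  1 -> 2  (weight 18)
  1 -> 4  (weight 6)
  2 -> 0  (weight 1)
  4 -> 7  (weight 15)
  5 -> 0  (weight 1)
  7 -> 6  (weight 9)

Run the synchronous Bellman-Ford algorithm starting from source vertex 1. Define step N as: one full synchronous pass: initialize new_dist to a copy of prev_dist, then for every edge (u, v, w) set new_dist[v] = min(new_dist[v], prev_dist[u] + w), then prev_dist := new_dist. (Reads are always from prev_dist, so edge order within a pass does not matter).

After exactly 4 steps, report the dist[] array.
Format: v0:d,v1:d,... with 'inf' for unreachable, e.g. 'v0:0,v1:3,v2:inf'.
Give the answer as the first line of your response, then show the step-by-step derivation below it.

v0:19,v1:0,v2:18,v3:inf,v4:6,v5:inf,v6:30,v7:21

step 1: dist = v0:inf,v1:0,v2:18,v3:inf,v4:6,v5:inf,v6:inf,v7:inf
step 2: dist = v0:19,v1:0,v2:18,v3:inf,v4:6,v5:inf,v6:inf,v7:21
step 3: dist = v0:19,v1:0,v2:18,v3:inf,v4:6,v5:inf,v6:30,v7:21
step 4: dist = v0:19,v1:0,v2:18,v3:inf,v4:6,v5:inf,v6:30,v7:21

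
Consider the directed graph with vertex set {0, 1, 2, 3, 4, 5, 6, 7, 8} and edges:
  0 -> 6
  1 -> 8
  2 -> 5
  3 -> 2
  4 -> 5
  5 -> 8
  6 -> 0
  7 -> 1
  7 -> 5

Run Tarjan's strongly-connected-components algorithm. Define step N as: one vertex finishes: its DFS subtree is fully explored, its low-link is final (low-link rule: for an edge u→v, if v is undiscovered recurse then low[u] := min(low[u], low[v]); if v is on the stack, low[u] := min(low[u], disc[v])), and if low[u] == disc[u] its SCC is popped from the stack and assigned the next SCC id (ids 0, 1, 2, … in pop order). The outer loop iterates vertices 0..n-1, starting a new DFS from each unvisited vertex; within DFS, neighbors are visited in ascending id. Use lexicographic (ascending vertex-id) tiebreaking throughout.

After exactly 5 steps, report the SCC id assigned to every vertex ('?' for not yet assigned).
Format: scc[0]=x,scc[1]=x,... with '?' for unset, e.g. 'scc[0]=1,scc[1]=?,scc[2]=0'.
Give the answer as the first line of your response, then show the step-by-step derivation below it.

scc[0]=0,scc[1]=2,scc[2]=?,scc[3]=?,scc[4]=?,scc[5]=3,scc[6]=0,scc[7]=?,scc[8]=1

step 1: low=(low[0]=0,low[1]=?,low[2]=?,low[3]=?,low[4]=?,low[5]=?,low[6]=0,low[7]=?,low[8]=?); scc=(scc[0]=?,scc[1]=?,scc[2]=?,scc[3]=?,scc[4]=?,scc[5]=?,scc[6]=?,scc[7]=?,scc[8]=?)
step 2: low=(low[0]=0,low[1]=?,low[2]=?,low[3]=?,low[4]=?,low[5]=?,low[6]=0,low[7]=?,low[8]=?); scc=(scc[0]=0,scc[1]=?,scc[2]=?,scc[3]=?,scc[4]=?,scc[5]=?,scc[6]=0,scc[7]=?,scc[8]=?)
step 3: low=(low[0]=0,low[1]=2,low[2]=?,low[3]=?,low[4]=?,low[5]=?,low[6]=0,low[7]=?,low[8]=3); scc=(scc[0]=0,scc[1]=?,scc[2]=?,scc[3]=?,scc[4]=?,scc[5]=?,scc[6]=0,scc[7]=?,scc[8]=1)
step 4: low=(low[0]=0,low[1]=2,low[2]=?,low[3]=?,low[4]=?,low[5]=?,low[6]=0,low[7]=?,low[8]=3); scc=(scc[0]=0,scc[1]=2,scc[2]=?,scc[3]=?,scc[4]=?,scc[5]=?,scc[6]=0,scc[7]=?,scc[8]=1)
step 5: low=(low[0]=0,low[1]=2,low[2]=4,low[3]=?,low[4]=?,low[5]=5,low[6]=0,low[7]=?,low[8]=3); scc=(scc[0]=0,scc[1]=2,scc[2]=?,scc[3]=?,scc[4]=?,scc[5]=3,scc[6]=0,scc[7]=?,scc[8]=1)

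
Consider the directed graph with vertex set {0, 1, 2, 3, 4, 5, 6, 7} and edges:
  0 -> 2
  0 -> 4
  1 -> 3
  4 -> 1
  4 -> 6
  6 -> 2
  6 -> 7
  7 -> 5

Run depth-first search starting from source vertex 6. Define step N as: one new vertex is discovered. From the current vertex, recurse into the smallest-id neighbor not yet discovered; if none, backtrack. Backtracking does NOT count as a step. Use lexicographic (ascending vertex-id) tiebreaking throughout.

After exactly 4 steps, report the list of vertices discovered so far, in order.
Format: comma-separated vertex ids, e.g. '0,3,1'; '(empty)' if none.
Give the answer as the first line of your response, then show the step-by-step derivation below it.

6,2,7,5

step 1: discover 6; path=6; order=6
step 2: discover 2; path=6>2; order=6,2
step 3: discover 7; path=6>7; order=6,2,7
step 4: discover 5; path=6>7>5; order=6,2,7,5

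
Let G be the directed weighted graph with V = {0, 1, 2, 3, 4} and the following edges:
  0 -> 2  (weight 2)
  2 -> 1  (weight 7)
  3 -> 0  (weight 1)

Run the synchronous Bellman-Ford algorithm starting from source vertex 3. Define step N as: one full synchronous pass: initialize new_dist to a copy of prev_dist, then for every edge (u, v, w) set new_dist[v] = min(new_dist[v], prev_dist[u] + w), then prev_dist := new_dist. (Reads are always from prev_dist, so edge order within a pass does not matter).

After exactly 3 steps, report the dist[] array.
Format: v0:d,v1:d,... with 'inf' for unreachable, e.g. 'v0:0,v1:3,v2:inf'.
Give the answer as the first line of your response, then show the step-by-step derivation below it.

v0:1,v1:10,v2:3,v3:0,v4:inf

step 1: dist = v0:1,v1:inf,v2:inf,v3:0,v4:inf
step 2: dist = v0:1,v1:inf,v2:3,v3:0,v4:inf
step 3: dist = v0:1,v1:10,v2:3,v3:0,v4:inf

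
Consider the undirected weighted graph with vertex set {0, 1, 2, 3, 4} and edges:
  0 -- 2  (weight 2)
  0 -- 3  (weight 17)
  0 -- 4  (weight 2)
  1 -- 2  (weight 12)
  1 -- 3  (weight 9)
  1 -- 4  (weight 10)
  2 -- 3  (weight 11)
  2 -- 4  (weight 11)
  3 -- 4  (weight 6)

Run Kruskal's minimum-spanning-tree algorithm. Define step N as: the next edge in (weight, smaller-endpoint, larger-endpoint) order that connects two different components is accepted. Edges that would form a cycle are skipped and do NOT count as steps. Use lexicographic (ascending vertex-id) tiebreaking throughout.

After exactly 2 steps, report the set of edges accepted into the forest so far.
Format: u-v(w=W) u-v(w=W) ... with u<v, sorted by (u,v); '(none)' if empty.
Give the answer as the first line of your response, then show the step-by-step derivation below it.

0-2(w=2) 0-4(w=2)

step 1: add edge 0-2 (w=2); MST = {0-2(w=2)}
step 2: add edge 0-4 (w=2); MST = {0-2(w=2) 0-4(w=2)}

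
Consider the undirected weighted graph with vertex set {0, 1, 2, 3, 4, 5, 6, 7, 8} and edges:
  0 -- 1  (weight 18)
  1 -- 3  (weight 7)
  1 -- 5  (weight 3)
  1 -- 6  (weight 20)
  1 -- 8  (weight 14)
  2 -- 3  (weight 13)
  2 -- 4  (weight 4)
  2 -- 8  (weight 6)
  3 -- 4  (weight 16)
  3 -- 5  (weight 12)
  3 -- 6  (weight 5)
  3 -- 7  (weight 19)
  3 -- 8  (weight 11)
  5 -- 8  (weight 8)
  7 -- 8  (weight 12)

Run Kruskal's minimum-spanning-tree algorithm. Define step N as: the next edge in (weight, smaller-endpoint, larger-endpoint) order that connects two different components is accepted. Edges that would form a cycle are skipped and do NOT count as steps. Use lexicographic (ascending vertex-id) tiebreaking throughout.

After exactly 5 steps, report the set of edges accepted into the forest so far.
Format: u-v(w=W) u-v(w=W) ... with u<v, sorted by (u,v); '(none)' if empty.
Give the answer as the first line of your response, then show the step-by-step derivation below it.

1-3(w=7) 1-5(w=3) 2-4(w=4) 2-8(w=6) 3-6(w=5)

step 1: add edge 1-5 (w=3); MST = {1-5(w=3)}
step 2: add edge 2-4 (w=4); MST = {1-5(w=3) 2-4(w=4)}
step 3: add edge 3-6 (w=5); MST = {1-5(w=3) 2-4(w=4) 3-6(w=5)}
step 4: add edge 2-8 (w=6); MST = {1-5(w=3) 2-4(w=4) 2-8(w=6) 3-6(w=5)}
step 5: add edge 1-3 (w=7); MST = {1-3(w=7) 1-5(w=3) 2-4(w=4) 2-8(w=6) 3-6(w=5)}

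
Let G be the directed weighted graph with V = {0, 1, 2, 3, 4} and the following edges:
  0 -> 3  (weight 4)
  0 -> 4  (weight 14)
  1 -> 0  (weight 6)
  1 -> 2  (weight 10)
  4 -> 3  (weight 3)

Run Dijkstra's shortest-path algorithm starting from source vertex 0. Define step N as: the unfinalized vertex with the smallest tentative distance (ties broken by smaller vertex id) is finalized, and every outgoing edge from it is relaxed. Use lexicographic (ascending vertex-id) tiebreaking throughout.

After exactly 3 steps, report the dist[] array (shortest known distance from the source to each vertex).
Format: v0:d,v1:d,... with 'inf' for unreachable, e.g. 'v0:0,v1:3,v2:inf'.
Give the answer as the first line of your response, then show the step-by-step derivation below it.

v0:0,v1:inf,v2:inf,v3:4,v4:14

step 1: dist = v0:0,v1:inf,v2:inf,v3:4,v4:14
step 2: dist = v0:0,v1:inf,v2:inf,v3:4,v4:14
step 3: dist = v0:0,v1:inf,v2:inf,v3:4,v4:14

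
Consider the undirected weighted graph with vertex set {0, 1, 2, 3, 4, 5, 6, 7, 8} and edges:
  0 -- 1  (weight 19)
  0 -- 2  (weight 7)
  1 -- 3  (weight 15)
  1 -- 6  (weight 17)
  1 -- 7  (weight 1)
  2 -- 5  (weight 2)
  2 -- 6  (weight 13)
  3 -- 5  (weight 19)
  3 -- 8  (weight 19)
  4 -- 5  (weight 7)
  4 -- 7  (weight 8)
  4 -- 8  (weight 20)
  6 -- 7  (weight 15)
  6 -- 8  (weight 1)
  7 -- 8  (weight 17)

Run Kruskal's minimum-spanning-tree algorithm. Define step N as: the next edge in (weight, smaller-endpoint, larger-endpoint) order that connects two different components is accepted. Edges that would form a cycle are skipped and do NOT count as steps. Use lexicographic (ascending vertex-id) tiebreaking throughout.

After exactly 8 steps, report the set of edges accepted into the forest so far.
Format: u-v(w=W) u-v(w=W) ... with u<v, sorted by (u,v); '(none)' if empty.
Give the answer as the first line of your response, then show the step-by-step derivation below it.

0-2(w=7) 1-3(w=15) 1-7(w=1) 2-5(w=2) 2-6(w=13) 4-5(w=7) 4-7(w=8) 6-8(w=1)

step 1: add edge 1-7 (w=1); MST = {1-7(w=1)}
step 2: add edge 6-8 (w=1); MST = {1-7(w=1) 6-8(w=1)}
step 3: add edge 2-5 (w=2); MST = {1-7(w=1) 2-5(w=2) 6-8(w=1)}
step 4: add edge 0-2 (w=7); MST = {0-2(w=7) 1-7(w=1) 2-5(w=2) 6-8(w=1)}
step 5: add edge 4-5 (w=7); MST = {0-2(w=7) 1-7(w=1) 2-5(w=2) 4-5(w=7) 6-8(w=1)}
step 6: add edge 4-7 (w=8); MST = {0-2(w=7) 1-7(w=1) 2-5(w=2) 4-5(w=7) 4-7(w=8) 6-8(w=1)}
step 7: add edge 2-6 (w=13); MST = {0-2(w=7) 1-7(w=1) 2-5(w=2) 2-6(w=13) 4-5(w=7) 4-7(w=8) 6-8(w=1)}
step 8: add edge 1-3 (w=15); MST = {0-2(w=7) 1-3(w=15) 1-7(w=1) 2-5(w=2) 2-6(w=13) 4-5(w=7) 4-7(w=8) 6-8(w=1)}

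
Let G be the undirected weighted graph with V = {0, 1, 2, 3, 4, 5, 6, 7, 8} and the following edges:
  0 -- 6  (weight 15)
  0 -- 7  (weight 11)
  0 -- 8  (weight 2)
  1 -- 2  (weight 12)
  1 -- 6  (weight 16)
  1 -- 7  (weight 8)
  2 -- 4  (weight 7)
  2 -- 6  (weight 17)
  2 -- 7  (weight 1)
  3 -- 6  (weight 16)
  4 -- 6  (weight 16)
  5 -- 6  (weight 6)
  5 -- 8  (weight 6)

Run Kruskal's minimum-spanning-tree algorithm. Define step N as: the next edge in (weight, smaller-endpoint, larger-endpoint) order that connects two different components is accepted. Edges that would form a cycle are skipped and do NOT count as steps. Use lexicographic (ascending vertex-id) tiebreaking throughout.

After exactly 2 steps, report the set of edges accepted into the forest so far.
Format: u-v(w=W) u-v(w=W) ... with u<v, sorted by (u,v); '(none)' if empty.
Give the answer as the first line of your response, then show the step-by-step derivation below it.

0-8(w=2) 2-7(w=1)

step 1: add edge 2-7 (w=1); MST = {2-7(w=1)}
step 2: add edge 0-8 (w=2); MST = {0-8(w=2) 2-7(w=1)}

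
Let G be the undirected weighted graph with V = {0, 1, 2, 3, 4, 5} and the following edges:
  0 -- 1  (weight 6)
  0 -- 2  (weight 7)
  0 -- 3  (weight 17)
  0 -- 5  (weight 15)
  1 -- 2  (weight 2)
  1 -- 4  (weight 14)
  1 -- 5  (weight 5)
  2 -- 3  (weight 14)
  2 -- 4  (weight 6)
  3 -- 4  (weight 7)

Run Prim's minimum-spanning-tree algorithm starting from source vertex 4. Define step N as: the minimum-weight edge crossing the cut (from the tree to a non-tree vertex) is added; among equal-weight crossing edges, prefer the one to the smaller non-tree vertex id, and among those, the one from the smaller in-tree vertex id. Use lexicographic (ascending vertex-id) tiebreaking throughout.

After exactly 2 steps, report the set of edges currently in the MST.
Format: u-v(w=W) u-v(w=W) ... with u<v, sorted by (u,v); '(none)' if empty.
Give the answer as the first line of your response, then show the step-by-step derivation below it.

1-2(w=2) 2-4(w=6)

step 1: add edge 2-4 (w=6); MST = {2-4(w=6)}
step 2: add edge 1-2 (w=2); MST = {1-2(w=2) 2-4(w=6)}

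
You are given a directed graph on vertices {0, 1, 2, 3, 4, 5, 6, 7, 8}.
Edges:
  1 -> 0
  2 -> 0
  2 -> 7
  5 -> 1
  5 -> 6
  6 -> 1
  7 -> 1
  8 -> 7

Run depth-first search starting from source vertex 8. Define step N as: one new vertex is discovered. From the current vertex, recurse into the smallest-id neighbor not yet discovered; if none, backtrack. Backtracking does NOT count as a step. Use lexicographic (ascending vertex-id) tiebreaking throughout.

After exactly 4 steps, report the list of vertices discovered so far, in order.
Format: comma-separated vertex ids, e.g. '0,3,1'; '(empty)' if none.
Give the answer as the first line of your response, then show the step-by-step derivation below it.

8,7,1,0

step 1: discover 8; path=8; order=8
step 2: discover 7; path=8>7; order=8,7
step 3: discover 1; path=8>7>1; order=8,7,1
step 4: discover 0; path=8>7>1>0; order=8,7,1,0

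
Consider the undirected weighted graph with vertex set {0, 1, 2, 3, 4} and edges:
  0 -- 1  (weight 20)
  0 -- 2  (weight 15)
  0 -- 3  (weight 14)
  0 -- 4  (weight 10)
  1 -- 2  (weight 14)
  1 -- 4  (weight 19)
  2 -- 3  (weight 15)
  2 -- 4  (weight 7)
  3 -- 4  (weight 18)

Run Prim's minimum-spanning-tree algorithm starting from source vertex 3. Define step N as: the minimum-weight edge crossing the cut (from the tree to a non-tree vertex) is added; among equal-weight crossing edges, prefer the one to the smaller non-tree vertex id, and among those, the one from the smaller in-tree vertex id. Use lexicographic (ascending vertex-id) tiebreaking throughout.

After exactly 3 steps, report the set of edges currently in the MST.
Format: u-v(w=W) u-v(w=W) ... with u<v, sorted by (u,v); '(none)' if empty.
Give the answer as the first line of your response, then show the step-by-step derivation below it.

0-3(w=14) 0-4(w=10) 2-4(w=7)

step 1: add edge 0-3 (w=14); MST = {0-3(w=14)}
step 2: add edge 0-4 (w=10); MST = {0-3(w=14) 0-4(w=10)}
step 3: add edge 2-4 (w=7); MST = {0-3(w=14) 0-4(w=10) 2-4(w=7)}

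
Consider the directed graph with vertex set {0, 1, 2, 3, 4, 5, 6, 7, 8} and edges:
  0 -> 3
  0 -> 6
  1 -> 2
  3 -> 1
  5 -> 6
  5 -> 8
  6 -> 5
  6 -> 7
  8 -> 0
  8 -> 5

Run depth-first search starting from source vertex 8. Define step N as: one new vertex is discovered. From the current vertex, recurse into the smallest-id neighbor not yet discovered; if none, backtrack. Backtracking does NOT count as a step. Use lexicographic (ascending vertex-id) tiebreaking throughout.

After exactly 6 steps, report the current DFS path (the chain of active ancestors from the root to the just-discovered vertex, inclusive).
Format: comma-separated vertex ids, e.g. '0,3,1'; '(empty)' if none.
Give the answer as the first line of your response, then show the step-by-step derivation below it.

8,0,6

step 1: discover 8; path=8; order=8
step 2: discover 0; path=8>0; order=8,0
step 3: discover 3; path=8>0>3; order=8,0,3
step 4: discover 1; path=8>0>3>1; order=8,0,3,1
step 5: discover 2; path=8>0>3>1>2; order=8,0,3,1,2
step 6: discover 6; path=8>0>6; order=8,0,3,1,2,6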